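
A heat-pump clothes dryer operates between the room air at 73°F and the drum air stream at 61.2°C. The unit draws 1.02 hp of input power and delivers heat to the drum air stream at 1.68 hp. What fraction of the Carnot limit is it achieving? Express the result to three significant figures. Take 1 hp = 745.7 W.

COP_actual = Q̇_H/Ẇ = 1.680/1.020 = 1.647.
In absolute terms T_C = 295.93 K and T_H = 334.35 K, so ΔT = 38.42 K.
COP_Carnot = T_H/ΔT = 334.35/38.42 = 8.702.
η_II = COP_actual/COP_Carnot = 1.647/8.702 = 0.1893.

0.189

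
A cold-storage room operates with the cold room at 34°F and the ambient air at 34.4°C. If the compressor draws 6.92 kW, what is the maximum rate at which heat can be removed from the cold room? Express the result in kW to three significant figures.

57.0 kW

In absolute terms T_C = 274.26 K and T_H = 307.55 K, so ΔT = 33.29 K.
COP_Carnot = T_C/ΔT = 274.26/33.29 = 8.239.
Q̇_max = COP_Carnot × Ẇ = 8.239 × 6.920 kW = 57.01 kW.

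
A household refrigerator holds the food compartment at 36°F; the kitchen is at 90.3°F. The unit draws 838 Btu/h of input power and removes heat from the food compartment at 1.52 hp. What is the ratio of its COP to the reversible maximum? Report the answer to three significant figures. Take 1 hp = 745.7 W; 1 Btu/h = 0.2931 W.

0.506

Converting, Q̇_C = 1.520 hp = 3867 Btu/h, so COP_actual = Q̇_C/Ẇ = 3867/838.0 = 4.615.
In absolute terms T_C = 275.37 K and T_H = 305.54 K, so ΔT = 30.17 K.
COP_Carnot = T_C/ΔT = 275.37/30.17 = 9.128.
η_II = COP_actual/COP_Carnot = 4.615/9.128 = 0.5055.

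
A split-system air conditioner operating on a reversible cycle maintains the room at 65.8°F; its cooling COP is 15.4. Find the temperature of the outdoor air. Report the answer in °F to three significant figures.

COP_R = T_C/(T_H − T_C) gives T_H − T_C = T_C/COP.
With T_C = 291.93 K, T_H = 291.93 × (1 + 1/15.4) = 310.88 K.
Converting, 310.88 K = 99.92°F.

99.9 °F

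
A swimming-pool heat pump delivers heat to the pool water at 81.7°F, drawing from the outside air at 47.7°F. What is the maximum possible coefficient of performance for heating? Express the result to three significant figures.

In absolute terms T_C = 281.87 K and T_H = 300.76 K, so ΔT = 18.89 K.
For a reversible cycle, COP_Carnot = T_H/ΔT = 300.76/18.89 = 15.92.

15.9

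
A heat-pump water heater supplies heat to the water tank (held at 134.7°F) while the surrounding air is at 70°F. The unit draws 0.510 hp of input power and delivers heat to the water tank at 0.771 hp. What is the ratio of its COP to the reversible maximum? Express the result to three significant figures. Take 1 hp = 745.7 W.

COP_actual = Q̇_H/Ẇ = 0.7710/0.5100 = 1.512.
In absolute terms T_C = 294.26 K and T_H = 330.21 K, so ΔT = 35.94 K.
COP_Carnot = T_H/ΔT = 330.21/35.94 = 9.187.
η_II = COP_actual/COP_Carnot = 1.512/9.187 = 0.1646.

0.165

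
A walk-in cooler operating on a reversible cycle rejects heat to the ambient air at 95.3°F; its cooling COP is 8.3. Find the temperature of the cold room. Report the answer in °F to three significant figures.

35.6 °F

For a Carnot refrigerator COP_R = T_C/(T_H − T_C), so T_C = COP·T_H/(1 + COP).
With T_H = 308.32 K, T_C = 8.3 × 308.32/9.300 = 275.16 K.
Converting, 275.16 K = 35.63°F.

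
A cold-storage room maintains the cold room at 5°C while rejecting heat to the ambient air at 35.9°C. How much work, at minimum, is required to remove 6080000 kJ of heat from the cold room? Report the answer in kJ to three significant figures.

675000 kJ

In absolute terms T_C = 278.15 K and T_H = 309.05 K, so ΔT = 30.90 K.
The reversible limit is COP_R = T_C/ΔT = 9.002, so W_min = Q_C/COP = Q_C·ΔT/T_C.
W_min = 6080000 × 30.90/278.15 = 675400 kJ.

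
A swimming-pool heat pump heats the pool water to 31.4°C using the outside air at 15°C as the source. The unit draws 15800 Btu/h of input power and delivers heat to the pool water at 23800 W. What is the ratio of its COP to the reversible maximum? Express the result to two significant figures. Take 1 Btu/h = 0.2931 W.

0.28

Converting, Q̇_H = 23800 W = 81200 Btu/h, so COP_actual = Q̇_H/Ẇ = 81200/15800 = 5.139.
In absolute terms T_C = 288.15 K and T_H = 304.55 K, so ΔT = 16.40 K.
COP_Carnot = T_H/ΔT = 304.55/16.40 = 18.57.
η_II = COP_actual/COP_Carnot = 5.139/18.57 = 0.2768.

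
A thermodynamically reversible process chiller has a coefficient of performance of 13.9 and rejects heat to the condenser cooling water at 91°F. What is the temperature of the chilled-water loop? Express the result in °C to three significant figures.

12.2 °C

For a Carnot refrigerator COP_R = T_C/(T_H − T_C), so T_C = COP·T_H/(1 + COP).
With T_H = 305.93 K, T_C = 13.9 × 305.93/14.90 = 285.40 K.
Converting, 285.40 K = 12.25°C.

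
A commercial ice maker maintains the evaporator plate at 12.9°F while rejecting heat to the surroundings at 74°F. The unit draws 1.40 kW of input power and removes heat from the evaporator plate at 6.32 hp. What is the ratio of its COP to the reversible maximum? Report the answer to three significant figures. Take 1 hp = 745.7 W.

Converting, Q̇_C = 6.320 hp = 4.713 kW, so COP_actual = Q̇_C/Ẇ = 4.713/1.400 = 3.366.
In absolute terms T_C = 262.54 K and T_H = 296.48 K, so ΔT = 33.94 K.
COP_Carnot = T_C/ΔT = 262.54/33.94 = 7.734.
η_II = COP_actual/COP_Carnot = 3.366/7.734 = 0.4352.

0.435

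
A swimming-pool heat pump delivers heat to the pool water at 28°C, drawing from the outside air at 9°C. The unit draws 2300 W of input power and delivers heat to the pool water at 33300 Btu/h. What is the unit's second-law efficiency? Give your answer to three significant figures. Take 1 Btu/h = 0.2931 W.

Converting, Q̇_H = 33300 Btu/h = 9760 W, so COP_actual = Q̇_H/Ẇ = 9760/2300 = 4.244.
In absolute terms T_C = 282.15 K and T_H = 301.15 K, so ΔT = 19.00 K.
COP_Carnot = T_H/ΔT = 301.15/19.00 = 15.85.
η_II = COP_actual/COP_Carnot = 4.244/15.85 = 0.2677.

0.268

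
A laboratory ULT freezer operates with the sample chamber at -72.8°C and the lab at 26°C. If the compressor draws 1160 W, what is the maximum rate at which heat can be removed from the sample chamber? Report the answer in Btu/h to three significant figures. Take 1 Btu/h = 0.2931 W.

In absolute terms T_C = 200.35 K and T_H = 299.15 K, so ΔT = 98.80 K.
COP_Carnot = T_C/ΔT = 200.35/98.80 = 2.028.
Q̇_max = COP_Carnot × Ẇ = 2.028 × 1160 W = 2352 W = 8026 Btu/h.

8030 Btu/h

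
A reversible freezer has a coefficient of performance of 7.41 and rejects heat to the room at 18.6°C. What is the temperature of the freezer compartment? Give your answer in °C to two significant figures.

-16 °C

For a Carnot refrigerator COP_R = T_C/(T_H − T_C), so T_C = COP·T_H/(1 + COP).
With T_H = 291.75 K, T_C = 7.41 × 291.75/8.410 = 257.06 K.
Converting, 257.06 K = -16.09°C.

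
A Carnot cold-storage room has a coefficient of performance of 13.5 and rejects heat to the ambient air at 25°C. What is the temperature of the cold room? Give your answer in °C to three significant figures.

4.44 °C

For a Carnot refrigerator COP_R = T_C/(T_H − T_C), so T_C = COP·T_H/(1 + COP).
With T_H = 298.15 K, T_C = 13.5 × 298.15/14.50 = 277.59 K.
Converting, 277.59 K = 4.44°C.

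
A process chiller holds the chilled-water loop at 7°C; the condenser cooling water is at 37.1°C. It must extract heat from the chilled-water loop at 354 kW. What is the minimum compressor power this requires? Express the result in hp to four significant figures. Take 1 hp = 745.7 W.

51.01 hp

In absolute terms T_C = 280.15 K and T_H = 310.25 K, so ΔT = 30.10 K.
COP_Carnot = T_C/ΔT = 280.15/30.10 = 9.307.
Ẇ_min = Q̇/COP_Carnot = 354.0/9.307 = 38.03 kW = 51.01 hp.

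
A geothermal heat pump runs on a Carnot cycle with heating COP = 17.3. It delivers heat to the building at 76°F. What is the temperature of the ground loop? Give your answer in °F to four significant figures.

45.04 °F

COP_HP = T_H/(T_H − T_C) gives T_H − T_C = T_H/COP.
With T_H = 297.59 K, T_C = 297.59 × (1 − 1/17.3) = 280.39 K.
Converting, 280.39 K = 45.04°F.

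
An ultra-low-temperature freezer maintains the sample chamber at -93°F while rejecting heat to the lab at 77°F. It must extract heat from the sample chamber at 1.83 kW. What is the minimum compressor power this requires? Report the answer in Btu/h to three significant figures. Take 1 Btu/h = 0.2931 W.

In absolute terms T_C = 203.71 K and T_H = 298.15 K, so ΔT = 94.44 K.
COP_Carnot = T_C/ΔT = 203.71/94.44 = 2.157.
Ẇ_min = Q̇/COP_Carnot = 1.830/2.157 = 0.8484 kW = 2895 Btu/h.

2890 Btu/h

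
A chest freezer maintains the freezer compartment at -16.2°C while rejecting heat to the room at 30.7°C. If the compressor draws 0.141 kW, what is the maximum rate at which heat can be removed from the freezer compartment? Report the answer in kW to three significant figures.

0.772 kW

In absolute terms T_C = 256.95 K and T_H = 303.85 K, so ΔT = 46.90 K.
COP_Carnot = T_C/ΔT = 256.95/46.90 = 5.479.
Q̇_max = COP_Carnot × Ẇ = 5.479 × 0.1410 kW = 0.7725 kW.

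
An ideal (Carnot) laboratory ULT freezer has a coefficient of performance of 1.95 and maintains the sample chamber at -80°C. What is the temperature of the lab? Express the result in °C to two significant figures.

COP_R = T_C/(T_H − T_C) gives T_H − T_C = T_C/COP.
With T_C = 193.15 K, T_H = 193.15 × (1 + 1/1.95) = 292.20 K.
Converting, 292.20 K = 19.05°C.

19 °C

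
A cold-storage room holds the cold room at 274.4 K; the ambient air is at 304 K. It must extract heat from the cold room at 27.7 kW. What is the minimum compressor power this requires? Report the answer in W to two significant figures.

The reservoir spacing is ΔT = 304 − 274.4 = 29.60 K.
COP_Carnot = T_C/ΔT = 274.40/29.60 = 9.270.
Ẇ_min = Q̇/COP_Carnot = 27.70/9.270 = 2.988 kW = 2988 W.

3000 W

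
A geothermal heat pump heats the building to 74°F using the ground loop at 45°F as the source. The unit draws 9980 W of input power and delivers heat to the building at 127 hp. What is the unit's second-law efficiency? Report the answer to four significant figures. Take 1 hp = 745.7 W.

Converting, Q̇_H = 127.0 hp = 94700 W, so COP_actual = Q̇_H/Ẇ = 94700/9980 = 9.489.
In absolute terms T_C = 280.37 K and T_H = 296.48 K, so ΔT = 16.11 K.
COP_Carnot = T_H/ΔT = 296.48/16.11 = 18.40.
η_II = COP_actual/COP_Carnot = 9.489/18.40 = 0.5157.

0.5157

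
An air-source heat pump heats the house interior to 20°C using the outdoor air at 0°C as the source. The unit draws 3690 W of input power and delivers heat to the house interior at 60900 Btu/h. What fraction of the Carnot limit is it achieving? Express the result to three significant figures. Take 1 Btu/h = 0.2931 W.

Converting, Q̇_H = 60900 Btu/h = 17850 W, so COP_actual = Q̇_H/Ẇ = 17850/3690 = 4.837.
In absolute terms T_C = 273.15 K and T_H = 293.15 K, so ΔT = 20.00 K.
COP_Carnot = T_H/ΔT = 293.15/20.00 = 14.66.
η_II = COP_actual/COP_Carnot = 4.837/14.66 = 0.3300.

0.330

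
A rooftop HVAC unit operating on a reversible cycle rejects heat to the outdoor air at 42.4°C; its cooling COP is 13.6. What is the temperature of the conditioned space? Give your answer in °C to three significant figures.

20.8 °C

For a Carnot refrigerator COP_R = T_C/(T_H − T_C), so T_C = COP·T_H/(1 + COP).
With T_H = 315.55 K, T_C = 13.6 × 315.55/14.60 = 293.94 K.
Converting, 293.94 K = 20.79°C.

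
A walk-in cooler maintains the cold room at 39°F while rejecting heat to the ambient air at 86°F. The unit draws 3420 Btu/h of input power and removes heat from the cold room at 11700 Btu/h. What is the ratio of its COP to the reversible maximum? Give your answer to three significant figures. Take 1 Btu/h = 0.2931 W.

COP_actual = Q̇_C/Ẇ = 11700/3420 = 3.421.
In absolute terms T_C = 277.04 K and T_H = 303.15 K, so ΔT = 26.11 K.
COP_Carnot = T_C/ΔT = 277.04/26.11 = 10.61.
η_II = COP_actual/COP_Carnot = 3.421/10.61 = 0.3224.

0.322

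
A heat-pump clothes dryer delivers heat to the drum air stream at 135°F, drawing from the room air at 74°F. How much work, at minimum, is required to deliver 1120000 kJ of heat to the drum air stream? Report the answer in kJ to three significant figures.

115000 kJ

In absolute terms T_C = 296.48 K and T_H = 330.37 K, so ΔT = 33.89 K.
The reversible limit is COP_HP = T_H/ΔT = 9.749, so W_min = Q_H/COP = Q_H·ΔT/T_H.
W_min = 1120000 × 33.89/330.37 = 114900 kJ.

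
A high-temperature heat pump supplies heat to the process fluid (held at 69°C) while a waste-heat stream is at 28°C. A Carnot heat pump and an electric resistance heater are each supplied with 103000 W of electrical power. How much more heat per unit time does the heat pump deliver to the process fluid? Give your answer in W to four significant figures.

756500 W

In absolute terms T_C = 301.15 K and T_H = 342.15 K, so ΔT = 41.00 K.
COP_Carnot = T_H/ΔT = 342.15/41.00 = 8.345.
The heat pump delivers Q̇_H = COP × Ẇ = 859500 W; the resistance heater delivers Ẇ = 103000 W.
Extra = (COP − 1)·Ẇ = 756500 W.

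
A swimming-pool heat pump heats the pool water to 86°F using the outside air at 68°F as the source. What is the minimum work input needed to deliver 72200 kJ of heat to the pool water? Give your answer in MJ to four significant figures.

In absolute terms T_C = 293.15 K and T_H = 303.15 K, so ΔT = 10.00 K.
The reversible limit is COP_HP = T_H/ΔT = 30.32, so W_min = Q_H/COP = Q_H·ΔT/T_H.
W_min = 72200 × 10.00/303.15 = 2382 kJ = 2.382 MJ.

2.382 MJ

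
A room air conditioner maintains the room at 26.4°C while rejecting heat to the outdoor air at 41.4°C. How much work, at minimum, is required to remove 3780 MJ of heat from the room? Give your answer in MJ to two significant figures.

In absolute terms T_C = 299.55 K and T_H = 314.55 K, so ΔT = 15.00 K.
The reversible limit is COP_R = T_C/ΔT = 19.97, so W_min = Q_C/COP = Q_C·ΔT/T_C.
W_min = 3780 × 15.00/299.55 = 189.3 MJ.

190 MJ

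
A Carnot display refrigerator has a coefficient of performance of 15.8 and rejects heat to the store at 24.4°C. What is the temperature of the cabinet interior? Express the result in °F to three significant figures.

44.0 °F

For a Carnot refrigerator COP_R = T_C/(T_H − T_C), so T_C = COP·T_H/(1 + COP).
With T_H = 297.55 K, T_C = 15.8 × 297.55/16.80 = 279.84 K.
Converting, 279.84 K = 44.04°F.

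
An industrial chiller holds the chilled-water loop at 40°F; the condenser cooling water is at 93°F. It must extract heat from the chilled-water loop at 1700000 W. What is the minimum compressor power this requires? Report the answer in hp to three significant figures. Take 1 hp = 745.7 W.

242 hp

In absolute terms T_C = 277.59 K and T_H = 307.04 K, so ΔT = 29.44 K.
COP_Carnot = T_C/ΔT = 277.59/29.44 = 9.428.
Ẇ_min = Q̇/COP_Carnot = 1700000/9.428 = 180300 W = 241.8 hp.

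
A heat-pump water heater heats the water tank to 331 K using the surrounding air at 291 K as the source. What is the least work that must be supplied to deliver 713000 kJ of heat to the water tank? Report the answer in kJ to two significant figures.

86000 kJ

The reservoir spacing is ΔT = 331 − 291 = 40.00 K.
The reversible limit is COP_HP = T_H/ΔT = 8.275, so W_min = Q_H/COP = Q_H·ΔT/T_H.
W_min = 713000 × 40.00/331.00 = 86160 kJ.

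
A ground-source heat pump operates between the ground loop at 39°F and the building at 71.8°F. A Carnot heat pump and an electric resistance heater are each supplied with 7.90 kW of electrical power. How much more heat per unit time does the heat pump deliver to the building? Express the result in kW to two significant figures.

In absolute terms T_C = 277.04 K and T_H = 295.26 K, so ΔT = 18.22 K.
COP_Carnot = T_H/ΔT = 295.26/18.22 = 16.20.
The heat pump delivers Q̇_H = COP × Ẇ = 128.0 kW; the resistance heater delivers Ẇ = 7.900 kW.
Extra = (COP − 1)·Ẇ = 120.1 kW.

120 kW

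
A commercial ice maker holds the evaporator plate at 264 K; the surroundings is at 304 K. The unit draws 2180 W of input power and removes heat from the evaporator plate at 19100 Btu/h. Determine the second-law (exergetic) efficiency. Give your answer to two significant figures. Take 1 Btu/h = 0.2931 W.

Converting, Q̇_C = 19100 Btu/h = 5598 W, so COP_actual = Q̇_C/Ẇ = 5598/2180 = 2.568.
The reservoir spacing is ΔT = 304 − 264 = 40.00 K.
COP_Carnot = T_C/ΔT = 264.00/40.00 = 6.600.
η_II = COP_actual/COP_Carnot = 2.568/6.600 = 0.3891.

0.39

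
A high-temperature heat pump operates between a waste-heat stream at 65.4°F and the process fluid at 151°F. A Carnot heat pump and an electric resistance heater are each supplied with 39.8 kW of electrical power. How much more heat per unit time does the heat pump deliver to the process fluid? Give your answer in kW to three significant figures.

In absolute terms T_C = 291.71 K and T_H = 339.26 K, so ΔT = 47.56 K.
COP_Carnot = T_H/ΔT = 339.26/47.56 = 7.134.
The heat pump delivers Q̇_H = COP × Ẇ = 283.9 kW; the resistance heater delivers Ẇ = 39.80 kW.
Extra = (COP − 1)·Ẇ = 244.1 kW.

244 kW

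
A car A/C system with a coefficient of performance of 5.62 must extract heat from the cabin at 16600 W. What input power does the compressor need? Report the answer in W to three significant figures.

Ẇ = Q̇_C/COP = 16600/5.62 = 2954 W.

2950 W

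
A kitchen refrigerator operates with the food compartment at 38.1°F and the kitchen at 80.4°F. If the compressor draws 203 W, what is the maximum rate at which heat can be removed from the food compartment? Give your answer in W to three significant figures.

2390 W

In absolute terms T_C = 276.54 K and T_H = 300.04 K, so ΔT = 23.50 K.
COP_Carnot = T_C/ΔT = 276.54/23.50 = 11.77.
Q̇_max = COP_Carnot × Ẇ = 11.77 × 203.0 W = 2389 W.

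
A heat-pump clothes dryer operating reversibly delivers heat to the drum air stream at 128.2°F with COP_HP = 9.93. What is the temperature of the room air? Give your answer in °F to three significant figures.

COP_HP = T_H/(T_H − T_C) gives T_H − T_C = T_H/COP.
With T_H = 326.59 K, T_C = 326.59 × (1 − 1/9.93) = 293.70 K.
Converting, 293.70 K = 69.00°F.

69.0 °F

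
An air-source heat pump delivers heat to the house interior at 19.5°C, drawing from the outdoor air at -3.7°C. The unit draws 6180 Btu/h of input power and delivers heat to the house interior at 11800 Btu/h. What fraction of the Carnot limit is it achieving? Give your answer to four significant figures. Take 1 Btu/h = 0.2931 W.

COP_actual = Q̇_H/Ẇ = 11800/6180 = 1.909.
In absolute terms T_C = 269.45 K and T_H = 292.65 K, so ΔT = 23.20 K.
COP_Carnot = T_H/ΔT = 292.65/23.20 = 12.61.
η_II = COP_actual/COP_Carnot = 1.909/12.61 = 0.1514.

0.1514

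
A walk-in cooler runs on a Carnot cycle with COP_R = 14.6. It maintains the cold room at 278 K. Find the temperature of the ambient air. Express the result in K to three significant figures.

297 K

COP_R = T_C/(T_H − T_C) gives T_H − T_C = T_C/COP.
With T_C = 278.00 K, T_H = 278.00 × (1 + 1/14.6) = 297.04 K.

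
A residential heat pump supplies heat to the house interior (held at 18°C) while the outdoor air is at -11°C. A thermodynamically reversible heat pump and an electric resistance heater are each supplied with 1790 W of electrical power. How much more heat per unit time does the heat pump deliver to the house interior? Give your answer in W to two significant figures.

16000 W

In absolute terms T_C = 262.15 K and T_H = 291.15 K, so ΔT = 29.00 K.
COP_Carnot = T_H/ΔT = 291.15/29.00 = 10.04.
The heat pump delivers Q̇_H = COP × Ẇ = 17970 W; the resistance heater delivers Ẇ = 1790 W.
Extra = (COP − 1)·Ẇ = 16180 W.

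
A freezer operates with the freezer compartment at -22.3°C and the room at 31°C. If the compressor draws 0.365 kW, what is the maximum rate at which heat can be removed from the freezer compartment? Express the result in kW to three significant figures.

In absolute terms T_C = 250.85 K and T_H = 304.15 K, so ΔT = 53.30 K.
COP_Carnot = T_C/ΔT = 250.85/53.30 = 4.706.
Q̇_max = COP_Carnot × Ẇ = 4.706 × 0.3650 kW = 1.718 kW.

1.72 kW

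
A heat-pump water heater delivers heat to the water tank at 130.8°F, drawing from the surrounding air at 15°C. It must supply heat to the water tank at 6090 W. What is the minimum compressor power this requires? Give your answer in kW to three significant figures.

In absolute terms T_C = 288.15 K and T_H = 328.04 K, so ΔT = 39.89 K.
COP_Carnot = T_H/ΔT = 328.04/39.89 = 8.224.
Ẇ_min = Q̇/COP_Carnot = 6090/8.224 = 740.5 W = 0.7405 kW.

0.741 kW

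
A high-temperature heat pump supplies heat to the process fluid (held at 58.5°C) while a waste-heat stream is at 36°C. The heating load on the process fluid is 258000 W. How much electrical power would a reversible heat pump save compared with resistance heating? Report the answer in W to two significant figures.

240000 W

In absolute terms T_C = 309.15 K and T_H = 331.65 K, so ΔT = 22.50 K.
COP_Carnot = T_H/ΔT = 331.65/22.50 = 14.74.
Resistance heating needs Ẇ_res = Q̇_H = 258000 W; the reversible heat pump needs only Ẇ_hp = Q̇_H/COP = 17500 W.
Saving = 258000 − 17500 = 240500 W.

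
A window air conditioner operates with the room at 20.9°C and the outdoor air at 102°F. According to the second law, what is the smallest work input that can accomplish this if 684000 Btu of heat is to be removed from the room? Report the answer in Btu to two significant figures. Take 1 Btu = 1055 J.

42000 Btu

In absolute terms T_C = 294.05 K and T_H = 312.04 K, so ΔT = 17.99 K.
The reversible limit is COP_R = T_C/ΔT = 16.35, so W_min = Q_C/COP = Q_C·ΔT/T_C.
W_min = 684000 × 17.99/294.05 = 41840 Btu.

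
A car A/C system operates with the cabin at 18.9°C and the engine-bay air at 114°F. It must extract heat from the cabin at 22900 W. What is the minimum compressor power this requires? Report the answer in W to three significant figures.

2090 W

In absolute terms T_C = 292.05 K and T_H = 318.71 K, so ΔT = 26.66 K.
COP_Carnot = T_C/ΔT = 292.05/26.66 = 10.96.
Ẇ_min = Q̇/COP_Carnot = 22900/10.96 = 2090 W.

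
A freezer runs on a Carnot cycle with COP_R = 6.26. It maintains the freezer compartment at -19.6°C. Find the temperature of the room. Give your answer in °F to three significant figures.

COP_R = T_C/(T_H − T_C) gives T_H − T_C = T_C/COP.
With T_C = 253.55 K, T_H = 253.55 × (1 + 1/6.26) = 294.05 K.
Converting, 294.05 K = 69.63°F.

69.6 °F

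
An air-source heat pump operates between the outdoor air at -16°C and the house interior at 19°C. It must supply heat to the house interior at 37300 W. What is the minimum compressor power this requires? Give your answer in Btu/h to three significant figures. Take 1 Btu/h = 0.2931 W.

In absolute terms T_C = 257.15 K and T_H = 292.15 K, so ΔT = 35.00 K.
COP_Carnot = T_H/ΔT = 292.15/35.00 = 8.347.
Ẇ_min = Q̇/COP_Carnot = 37300/8.347 = 4469 W = 15250 Btu/h.

15200 Btu/h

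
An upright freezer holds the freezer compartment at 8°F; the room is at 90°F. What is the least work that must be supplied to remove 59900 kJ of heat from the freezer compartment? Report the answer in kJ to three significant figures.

10500 kJ

In absolute terms T_C = 259.82 K and T_H = 305.37 K, so ΔT = 45.56 K.
The reversible limit is COP_R = T_C/ΔT = 5.703, so W_min = Q_C/COP = Q_C·ΔT/T_C.
W_min = 59900 × 45.56/259.82 = 10500 kJ.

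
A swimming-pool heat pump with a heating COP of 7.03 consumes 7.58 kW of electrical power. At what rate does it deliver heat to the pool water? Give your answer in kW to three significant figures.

53.3 kW

Q̇_H = COP_HP × Ẇ = 7.03 × 7.580 = 53.29 kW.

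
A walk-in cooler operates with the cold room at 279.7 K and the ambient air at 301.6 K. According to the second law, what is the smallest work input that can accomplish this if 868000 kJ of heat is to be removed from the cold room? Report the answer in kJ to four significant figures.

67960 kJ

The reservoir spacing is ΔT = 301.6 − 279.7 = 21.90 K.
The reversible limit is COP_R = T_C/ΔT = 12.77, so W_min = Q_C/COP = Q_C·ΔT/T_C.
W_min = 868000 × 21.90/279.70 = 67960 kJ.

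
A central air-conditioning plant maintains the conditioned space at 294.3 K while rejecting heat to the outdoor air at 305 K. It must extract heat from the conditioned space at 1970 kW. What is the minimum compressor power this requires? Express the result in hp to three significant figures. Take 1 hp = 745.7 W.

The reservoir spacing is ΔT = 305 − 294.3 = 10.70 K.
COP_Carnot = T_C/ΔT = 294.30/10.70 = 27.50.
Ẇ_min = Q̇/COP_Carnot = 1970/27.50 = 71.62 kW = 96.05 hp.

96.0 hp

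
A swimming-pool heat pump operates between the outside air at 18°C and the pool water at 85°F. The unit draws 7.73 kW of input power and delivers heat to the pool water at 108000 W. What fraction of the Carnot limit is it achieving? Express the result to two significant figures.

0.53

Converting, Q̇_H = 108000 W = 108.0 kW, so COP_actual = Q̇_H/Ẇ = 108.0/7.730 = 13.97.
In absolute terms T_C = 291.15 K and T_H = 302.59 K, so ΔT = 11.44 K.
COP_Carnot = T_H/ΔT = 302.59/11.44 = 26.44.
η_II = COP_actual/COP_Carnot = 13.97/26.44 = 0.5284.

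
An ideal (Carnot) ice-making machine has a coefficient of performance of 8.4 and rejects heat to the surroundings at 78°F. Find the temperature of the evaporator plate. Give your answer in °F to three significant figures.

For a Carnot refrigerator COP_R = T_C/(T_H − T_C), so T_C = COP·T_H/(1 + COP).
With T_H = 298.71 K, T_C = 8.4 × 298.71/9.400 = 266.93 K.
Converting, 266.93 K = 20.80°F.

20.8 °F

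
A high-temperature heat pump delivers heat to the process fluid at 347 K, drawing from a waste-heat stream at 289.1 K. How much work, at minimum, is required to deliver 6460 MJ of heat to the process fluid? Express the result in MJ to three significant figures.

1080 MJ

The reservoir spacing is ΔT = 347 − 289.1 = 57.90 K.
The reversible limit is COP_HP = T_H/ΔT = 5.993, so W_min = Q_H/COP = Q_H·ΔT/T_H.
W_min = 6460 × 57.90/347.00 = 1078 MJ.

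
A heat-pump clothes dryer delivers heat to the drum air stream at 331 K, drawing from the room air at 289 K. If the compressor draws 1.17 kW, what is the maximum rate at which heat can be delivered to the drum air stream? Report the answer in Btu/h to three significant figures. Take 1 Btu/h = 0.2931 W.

31500 Btu/h

The reservoir spacing is ΔT = 331 − 289 = 42.00 K.
COP_Carnot = T_H/ΔT = 331.00/42.00 = 7.881.
Q̇_max = COP_Carnot × Ẇ = 7.881 × 1.170 kW = 9.221 kW = 31460 Btu/h.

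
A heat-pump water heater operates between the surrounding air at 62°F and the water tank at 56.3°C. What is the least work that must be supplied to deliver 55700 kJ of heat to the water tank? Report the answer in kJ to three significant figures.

In absolute terms T_C = 289.82 K and T_H = 329.45 K, so ΔT = 39.63 K.
The reversible limit is COP_HP = T_H/ΔT = 8.312, so W_min = Q_H/COP = Q_H·ΔT/T_H.
W_min = 55700 × 39.63/329.45 = 6701 kJ.

6700 kJ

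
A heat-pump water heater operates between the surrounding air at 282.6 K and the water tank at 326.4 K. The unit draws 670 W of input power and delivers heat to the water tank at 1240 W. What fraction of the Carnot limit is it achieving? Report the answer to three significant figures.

COP_actual = Q̇_H/Ẇ = 1240/670.0 = 1.851.
The reservoir spacing is ΔT = 326.4 − 282.6 = 43.80 K.
COP_Carnot = T_H/ΔT = 326.40/43.80 = 7.452.
η_II = COP_actual/COP_Carnot = 1.851/7.452 = 0.2484.

0.248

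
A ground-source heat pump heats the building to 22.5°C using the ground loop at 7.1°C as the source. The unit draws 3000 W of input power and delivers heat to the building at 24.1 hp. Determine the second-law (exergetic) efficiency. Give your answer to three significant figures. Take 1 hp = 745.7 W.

Converting, Q̇_H = 24.10 hp = 17970 W, so COP_actual = Q̇_H/Ẇ = 17970/3000 = 5.990.
In absolute terms T_C = 280.25 K and T_H = 295.65 K, so ΔT = 15.40 K.
COP_Carnot = T_H/ΔT = 295.65/15.40 = 19.20.
η_II = COP_actual/COP_Carnot = 5.990/19.20 = 0.3120.

0.312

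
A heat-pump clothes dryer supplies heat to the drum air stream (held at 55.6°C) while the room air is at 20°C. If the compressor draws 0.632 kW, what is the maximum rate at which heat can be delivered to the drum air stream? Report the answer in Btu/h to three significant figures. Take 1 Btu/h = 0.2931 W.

19900 Btu/h

In absolute terms T_C = 293.15 K and T_H = 328.75 K, so ΔT = 35.60 K.
COP_Carnot = T_H/ΔT = 328.75/35.60 = 9.235.
Q̇_max = COP_Carnot × Ẇ = 9.235 × 0.6320 kW = 5.836 kW = 19910 Btu/h.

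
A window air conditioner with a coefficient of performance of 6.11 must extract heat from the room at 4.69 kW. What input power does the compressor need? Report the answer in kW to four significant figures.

0.7676 kW

Ẇ = Q̇_C/COP = 4.690/6.11 = 0.7676 kW.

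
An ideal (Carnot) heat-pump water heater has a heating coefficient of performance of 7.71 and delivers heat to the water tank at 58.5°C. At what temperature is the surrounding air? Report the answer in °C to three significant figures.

15.5 °C

COP_HP = T_H/(T_H − T_C) gives T_H − T_C = T_H/COP.
With T_H = 331.65 K, T_C = 331.65 × (1 − 1/7.71) = 288.63 K.
Converting, 288.63 K = 15.48°C.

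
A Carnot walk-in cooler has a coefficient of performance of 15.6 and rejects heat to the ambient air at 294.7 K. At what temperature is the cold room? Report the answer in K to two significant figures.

For a Carnot refrigerator COP_R = T_C/(T_H − T_C), so T_C = COP·T_H/(1 + COP).
With T_H = 294.70 K, T_C = 15.6 × 294.70/16.60 = 276.95 K.

280 K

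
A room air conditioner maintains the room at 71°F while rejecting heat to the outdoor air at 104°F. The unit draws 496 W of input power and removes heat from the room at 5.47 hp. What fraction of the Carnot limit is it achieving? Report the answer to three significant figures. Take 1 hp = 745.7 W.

0.511

Converting, Q̇_C = 5.470 hp = 4079 W, so COP_actual = Q̇_C/Ẇ = 4079/496.0 = 8.224.
In absolute terms T_C = 294.82 K and T_H = 313.15 K, so ΔT = 18.33 K.
COP_Carnot = T_C/ΔT = 294.82/18.33 = 16.08.
η_II = COP_actual/COP_Carnot = 8.224/16.08 = 0.5114.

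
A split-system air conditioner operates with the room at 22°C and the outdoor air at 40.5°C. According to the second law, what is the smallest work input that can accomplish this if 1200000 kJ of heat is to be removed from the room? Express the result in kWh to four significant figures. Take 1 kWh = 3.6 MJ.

20.89 kWh

In absolute terms T_C = 295.15 K and T_H = 313.65 K, so ΔT = 18.50 K.
The reversible limit is COP_R = T_C/ΔT = 15.95, so W_min = Q_C/COP = Q_C·ΔT/T_C.
W_min = 1200000 × 18.50/295.15 = 75220 kJ = 20.89 kWh.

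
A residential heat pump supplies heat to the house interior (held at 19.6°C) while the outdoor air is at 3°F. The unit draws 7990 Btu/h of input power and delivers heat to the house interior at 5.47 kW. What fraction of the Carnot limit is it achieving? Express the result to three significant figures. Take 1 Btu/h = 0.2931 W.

0.285

Converting, Q̇_H = 5.470 kW = 18660 Btu/h, so COP_actual = Q̇_H/Ẇ = 18660/7990 = 2.336.
In absolute terms T_C = 257.04 K and T_H = 292.75 K, so ΔT = 35.71 K.
COP_Carnot = T_H/ΔT = 292.75/35.71 = 8.198.
η_II = COP_actual/COP_Carnot = 2.336/8.198 = 0.2849.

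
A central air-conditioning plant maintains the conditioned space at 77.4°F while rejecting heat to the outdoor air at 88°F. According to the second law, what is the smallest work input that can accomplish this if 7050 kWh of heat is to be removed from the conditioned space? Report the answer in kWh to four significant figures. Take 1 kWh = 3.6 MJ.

In absolute terms T_C = 298.37 K and T_H = 304.26 K, so ΔT = 5.889 K.
The reversible limit is COP_R = T_C/ΔT = 50.67, so W_min = Q_C/COP = Q_C·ΔT/T_C.
W_min = 7050 × 5.889/298.37 = 139.1 kWh.

139.1 kWh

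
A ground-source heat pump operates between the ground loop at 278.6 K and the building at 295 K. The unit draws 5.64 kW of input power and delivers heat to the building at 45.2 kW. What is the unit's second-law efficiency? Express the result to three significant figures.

COP_actual = Q̇_H/Ẇ = 45.20/5.640 = 8.014.
The reservoir spacing is ΔT = 295 − 278.6 = 16.40 K.
COP_Carnot = T_H/ΔT = 295.00/16.40 = 17.99.
η_II = COP_actual/COP_Carnot = 8.014/17.99 = 0.4455.

0.446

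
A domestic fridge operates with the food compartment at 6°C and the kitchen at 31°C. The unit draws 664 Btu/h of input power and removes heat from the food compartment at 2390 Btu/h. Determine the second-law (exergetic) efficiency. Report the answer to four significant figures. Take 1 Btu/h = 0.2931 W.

0.3224

COP_actual = Q̇_C/Ẇ = 2390/664.0 = 3.599.
In absolute terms T_C = 279.15 K and T_H = 304.15 K, so ΔT = 25.00 K.
COP_Carnot = T_C/ΔT = 279.15/25.00 = 11.17.
η_II = COP_actual/COP_Carnot = 3.599/11.17 = 0.3224.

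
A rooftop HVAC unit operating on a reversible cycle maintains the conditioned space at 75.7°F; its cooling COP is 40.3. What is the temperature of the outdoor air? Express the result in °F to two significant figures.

COP_R = T_C/(T_H − T_C) gives T_H − T_C = T_C/COP.
With T_C = 297.43 K, T_H = 297.43 × (1 + 1/40.3) = 304.81 K.
Converting, 304.81 K = 88.98°F.

89 °F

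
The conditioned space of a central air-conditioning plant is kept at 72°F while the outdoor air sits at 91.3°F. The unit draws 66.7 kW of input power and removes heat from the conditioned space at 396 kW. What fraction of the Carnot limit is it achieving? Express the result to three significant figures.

0.216

COP_actual = Q̇_C/Ẇ = 396.0/66.70 = 5.937.
In absolute terms T_C = 295.37 K and T_H = 306.09 K, so ΔT = 10.72 K.
COP_Carnot = T_C/ΔT = 295.37/10.72 = 27.55.
η_II = COP_actual/COP_Carnot = 5.937/27.55 = 0.2155.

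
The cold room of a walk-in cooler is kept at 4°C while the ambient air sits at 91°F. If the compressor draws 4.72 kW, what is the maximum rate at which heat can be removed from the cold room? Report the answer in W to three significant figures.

45500 W

In absolute terms T_C = 277.15 K and T_H = 305.93 K, so ΔT = 28.78 K.
COP_Carnot = T_C/ΔT = 277.15/28.78 = 9.631.
Q̇_max = COP_Carnot × Ẇ = 9.631 × 4.720 kW = 45.46 kW = 45460 W.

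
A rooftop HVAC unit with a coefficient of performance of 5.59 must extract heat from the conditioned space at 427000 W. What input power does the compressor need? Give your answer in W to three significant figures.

Ẇ = Q̇_C/COP = 427000/5.59 = 76390 W.

76400 W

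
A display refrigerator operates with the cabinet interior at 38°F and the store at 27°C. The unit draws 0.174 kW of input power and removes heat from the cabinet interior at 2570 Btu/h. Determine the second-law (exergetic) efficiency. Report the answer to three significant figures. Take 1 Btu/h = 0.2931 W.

0.371

Converting, Q̇_C = 2570 Btu/h = 0.7533 kW, so COP_actual = Q̇_C/Ẇ = 0.7533/0.1740 = 4.329.
In absolute terms T_C = 276.48 K and T_H = 300.15 K, so ΔT = 23.67 K.
COP_Carnot = T_C/ΔT = 276.48/23.67 = 11.68.
η_II = COP_actual/COP_Carnot = 4.329/11.68 = 0.3706.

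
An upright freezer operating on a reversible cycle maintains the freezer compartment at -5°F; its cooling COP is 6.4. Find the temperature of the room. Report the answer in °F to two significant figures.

66 °F

COP_R = T_C/(T_H − T_C) gives T_H − T_C = T_C/COP.
With T_C = 252.59 K, T_H = 252.59 × (1 + 1/6.4) = 292.06 K.
Converting, 292.06 K = 66.04°F.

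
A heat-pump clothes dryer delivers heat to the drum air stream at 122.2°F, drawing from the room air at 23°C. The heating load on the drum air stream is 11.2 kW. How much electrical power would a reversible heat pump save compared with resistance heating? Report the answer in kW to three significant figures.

In absolute terms T_C = 296.15 K and T_H = 323.26 K, so ΔT = 27.11 K.
COP_Carnot = T_H/ΔT = 323.26/27.11 = 11.92.
Resistance heating needs Ẇ_res = Q̇_H = 11.20 kW; the reversible heat pump needs only Ẇ_hp = Q̇_H/COP = 0.9393 kW.
Saving = 11.20 − 0.9393 = 10.26 kW.

10.3 kW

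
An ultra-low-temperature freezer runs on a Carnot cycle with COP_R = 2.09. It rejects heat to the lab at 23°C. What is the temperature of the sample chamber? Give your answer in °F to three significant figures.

-99.1 °F

For a Carnot refrigerator COP_R = T_C/(T_H − T_C), so T_C = COP·T_H/(1 + COP).
With T_H = 296.15 K, T_C = 2.09 × 296.15/3.090 = 200.31 K.
Converting, 200.31 K = -99.11°F.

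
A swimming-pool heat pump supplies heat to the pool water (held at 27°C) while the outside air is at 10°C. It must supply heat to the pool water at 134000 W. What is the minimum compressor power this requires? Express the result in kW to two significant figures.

In absolute terms T_C = 283.15 K and T_H = 300.15 K, so ΔT = 17.00 K.
COP_Carnot = T_H/ΔT = 300.15/17.00 = 17.66.
Ẇ_min = Q̇/COP_Carnot = 134000/17.66 = 7590 W = 7.590 kW.

7.6 kW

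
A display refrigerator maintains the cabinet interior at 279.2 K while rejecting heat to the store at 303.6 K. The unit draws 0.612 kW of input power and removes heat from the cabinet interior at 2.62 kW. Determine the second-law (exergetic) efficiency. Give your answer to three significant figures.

COP_actual = Q̇_C/Ẇ = 2.620/0.6120 = 4.281.
The reservoir spacing is ΔT = 303.6 − 279.2 = 24.40 K.
COP_Carnot = T_C/ΔT = 279.20/24.40 = 11.44.
η_II = COP_actual/COP_Carnot = 4.281/11.44 = 0.3741.

0.374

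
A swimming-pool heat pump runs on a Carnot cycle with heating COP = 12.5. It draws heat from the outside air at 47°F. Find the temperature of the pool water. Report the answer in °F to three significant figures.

91.1 °F

COP_HP = T_H/(T_H − T_C) rearranges to T_H = COP·T_C/(COP − 1).
With T_C = 281.48 K, T_H = 12.5 × 281.48/11.50 = 305.96 K.
Converting, 305.96 K = 91.06°F.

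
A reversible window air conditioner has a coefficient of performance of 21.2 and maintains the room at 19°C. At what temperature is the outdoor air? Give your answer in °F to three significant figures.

91.0 °F

COP_R = T_C/(T_H − T_C) gives T_H − T_C = T_C/COP.
With T_C = 292.15 K, T_H = 292.15 × (1 + 1/21.2) = 305.93 K.
Converting, 305.93 K = 91.01°F.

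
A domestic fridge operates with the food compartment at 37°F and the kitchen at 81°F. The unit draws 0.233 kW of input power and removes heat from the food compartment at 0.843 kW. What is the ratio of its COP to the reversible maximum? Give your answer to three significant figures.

0.321

COP_actual = Q̇_C/Ẇ = 0.8430/0.2330 = 3.618.
In absolute terms T_C = 275.93 K and T_H = 300.37 K, so ΔT = 24.44 K.
COP_Carnot = T_C/ΔT = 275.93/24.44 = 11.29.
η_II = COP_actual/COP_Carnot = 3.618/11.29 = 0.3205.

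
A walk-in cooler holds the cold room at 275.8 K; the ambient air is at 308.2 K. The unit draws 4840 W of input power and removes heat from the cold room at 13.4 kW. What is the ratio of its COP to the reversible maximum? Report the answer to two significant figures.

Converting, Q̇_C = 13.40 kW = 13400 W, so COP_actual = Q̇_C/Ẇ = 13400/4840 = 2.769.
The reservoir spacing is ΔT = 308.2 − 275.8 = 32.40 K.
COP_Carnot = T_C/ΔT = 275.80/32.40 = 8.512.
η_II = COP_actual/COP_Carnot = 2.769/8.512 = 0.3252.

0.33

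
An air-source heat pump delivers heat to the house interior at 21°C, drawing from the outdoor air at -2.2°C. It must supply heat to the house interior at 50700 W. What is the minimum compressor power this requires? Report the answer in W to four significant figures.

3999 W

In absolute terms T_C = 270.95 K and T_H = 294.15 K, so ΔT = 23.20 K.
COP_Carnot = T_H/ΔT = 294.15/23.20 = 12.68.
Ẇ_min = Q̇/COP_Carnot = 50700/12.68 = 3999 W.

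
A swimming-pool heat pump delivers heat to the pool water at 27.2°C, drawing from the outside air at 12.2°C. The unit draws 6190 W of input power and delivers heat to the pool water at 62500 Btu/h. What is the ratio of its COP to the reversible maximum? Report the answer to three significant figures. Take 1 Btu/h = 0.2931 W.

Converting, Q̇_H = 62500 Btu/h = 18320 W, so COP_actual = Q̇_H/Ẇ = 18320/6190 = 2.959.
In absolute terms T_C = 285.35 K and T_H = 300.35 K, so ΔT = 15.00 K.
COP_Carnot = T_H/ΔT = 300.35/15.00 = 20.02.
η_II = COP_actual/COP_Carnot = 2.959/20.02 = 0.1478.

0.148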